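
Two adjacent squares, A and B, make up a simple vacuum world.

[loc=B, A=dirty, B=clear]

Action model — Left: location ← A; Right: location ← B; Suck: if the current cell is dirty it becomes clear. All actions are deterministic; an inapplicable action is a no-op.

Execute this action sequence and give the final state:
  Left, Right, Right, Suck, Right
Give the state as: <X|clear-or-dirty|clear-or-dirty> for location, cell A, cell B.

1. Left → <A|dirty|clear>
2. Right → <B|dirty|clear>
3. Right → <B|dirty|clear>
4. Suck → <B|dirty|clear>
5. Right → <B|dirty|clear>

<B|dirty|clear>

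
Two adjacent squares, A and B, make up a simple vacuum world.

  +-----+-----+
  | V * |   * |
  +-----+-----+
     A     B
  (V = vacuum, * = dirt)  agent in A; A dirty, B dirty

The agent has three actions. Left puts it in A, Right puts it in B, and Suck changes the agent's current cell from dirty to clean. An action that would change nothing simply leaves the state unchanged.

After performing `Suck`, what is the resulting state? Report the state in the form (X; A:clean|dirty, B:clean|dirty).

start: (A; A:dirty, B:dirty)
Suck (#1): (A; A:clean, B:dirty)

(A; A:clean, B:dirty)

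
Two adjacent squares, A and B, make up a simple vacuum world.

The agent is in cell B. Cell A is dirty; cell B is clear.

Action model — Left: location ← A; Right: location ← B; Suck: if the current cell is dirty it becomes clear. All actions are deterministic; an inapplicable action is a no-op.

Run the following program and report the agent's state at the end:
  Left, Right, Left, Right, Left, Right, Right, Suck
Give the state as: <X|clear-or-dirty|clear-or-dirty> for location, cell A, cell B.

t=1 Left ⇒ <A|dirty|clear>
t=2 Right ⇒ <B|dirty|clear>
t=3 Left ⇒ <A|dirty|clear>
t=4 Right ⇒ <B|dirty|clear>
t=5 Left ⇒ <A|dirty|clear>
t=6 Right ⇒ <B|dirty|clear>
t=7 Right ⇒ <B|dirty|clear>
t=8 Suck ⇒ <B|dirty|clear>

<B|dirty|clear>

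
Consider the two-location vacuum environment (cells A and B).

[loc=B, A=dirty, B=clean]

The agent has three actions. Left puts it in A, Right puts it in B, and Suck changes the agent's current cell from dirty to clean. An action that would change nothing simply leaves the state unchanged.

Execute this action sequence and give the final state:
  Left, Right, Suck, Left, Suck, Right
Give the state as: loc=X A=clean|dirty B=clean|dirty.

step 1/6 (Left): loc=A A=dirty B=clean
step 2/6 (Right): loc=B A=dirty B=clean
step 3/6 (Suck): loc=B A=dirty B=clean
step 4/6 (Left): loc=A A=dirty B=clean
step 5/6 (Suck): loc=A A=clean B=clean
step 6/6 (Right): loc=B A=clean B=clean

loc=B A=clean B=clean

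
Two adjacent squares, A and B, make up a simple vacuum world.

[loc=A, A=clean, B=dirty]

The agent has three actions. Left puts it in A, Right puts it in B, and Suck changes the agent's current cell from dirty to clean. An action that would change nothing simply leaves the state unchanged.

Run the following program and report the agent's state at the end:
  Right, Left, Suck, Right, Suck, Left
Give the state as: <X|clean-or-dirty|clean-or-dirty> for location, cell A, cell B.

<A|clean|clean>

1. Right → <B|clean|dirty>
2. Left → <A|clean|dirty>
3. Suck → <A|clean|dirty>
4. Right → <B|clean|dirty>
5. Suck → <B|clean|clean>
6. Left → <A|clean|clean>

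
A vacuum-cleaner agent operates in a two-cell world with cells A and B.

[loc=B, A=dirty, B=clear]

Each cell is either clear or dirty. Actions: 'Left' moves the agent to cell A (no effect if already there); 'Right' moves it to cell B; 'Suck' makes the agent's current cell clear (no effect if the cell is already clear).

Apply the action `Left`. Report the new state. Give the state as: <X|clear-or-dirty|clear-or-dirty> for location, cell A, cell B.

start: <B|dirty|clear>
step 1/1 (Left): <A|dirty|clear>

<A|dirty|clear>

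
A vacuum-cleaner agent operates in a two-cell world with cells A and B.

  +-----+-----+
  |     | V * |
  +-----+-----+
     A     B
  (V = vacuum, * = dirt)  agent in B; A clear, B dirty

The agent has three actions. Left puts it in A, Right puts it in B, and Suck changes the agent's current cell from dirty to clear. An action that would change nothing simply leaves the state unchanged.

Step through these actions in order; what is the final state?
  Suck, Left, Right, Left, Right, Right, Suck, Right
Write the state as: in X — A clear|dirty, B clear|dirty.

in B — A clear, B clear

t=1 Suck ⇒ in B — A clear, B clear
t=2 Left ⇒ in A — A clear, B clear
t=3 Right ⇒ in B — A clear, B clear
t=4 Left ⇒ in A — A clear, B clear
t=5 Right ⇒ in B — A clear, B clear
t=6 Right ⇒ in B — A clear, B clear
t=7 Suck ⇒ in B — A clear, B clear
t=8 Right ⇒ in B — A clear, B clear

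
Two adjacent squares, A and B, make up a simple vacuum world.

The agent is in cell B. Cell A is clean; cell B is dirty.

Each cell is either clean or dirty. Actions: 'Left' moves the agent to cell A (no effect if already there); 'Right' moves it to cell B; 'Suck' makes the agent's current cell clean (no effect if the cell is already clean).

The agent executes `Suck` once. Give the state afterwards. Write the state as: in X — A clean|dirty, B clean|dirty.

start: in B — A clean, B dirty
step 1/1 (Suck): in B — A clean, B clean

in B — A clean, B clean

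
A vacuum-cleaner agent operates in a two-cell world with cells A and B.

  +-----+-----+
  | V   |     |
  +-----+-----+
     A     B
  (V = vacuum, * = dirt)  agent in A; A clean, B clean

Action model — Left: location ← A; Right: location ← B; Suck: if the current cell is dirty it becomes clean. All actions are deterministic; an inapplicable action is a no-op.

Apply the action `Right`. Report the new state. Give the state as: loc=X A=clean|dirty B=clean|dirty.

start: loc=A A=clean B=clean
[1] after Right: loc=B A=clean B=clean

loc=B A=clean B=clean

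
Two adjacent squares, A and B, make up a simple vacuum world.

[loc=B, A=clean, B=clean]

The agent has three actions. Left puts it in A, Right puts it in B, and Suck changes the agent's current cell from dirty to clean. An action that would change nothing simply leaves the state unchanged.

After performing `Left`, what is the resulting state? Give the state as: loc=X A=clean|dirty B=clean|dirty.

start: loc=B A=clean B=clean
[1] after Left: loc=A A=clean B=clean

loc=A A=clean B=clean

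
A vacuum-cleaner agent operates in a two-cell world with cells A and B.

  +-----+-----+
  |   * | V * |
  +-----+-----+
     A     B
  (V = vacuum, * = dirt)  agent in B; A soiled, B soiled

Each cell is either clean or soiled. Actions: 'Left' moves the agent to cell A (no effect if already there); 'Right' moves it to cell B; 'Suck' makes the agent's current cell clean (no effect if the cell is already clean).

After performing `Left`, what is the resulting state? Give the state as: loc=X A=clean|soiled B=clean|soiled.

start: loc=B A=soiled B=soiled
1. Left → loc=A A=soiled B=soiled

loc=A A=soiled B=soiled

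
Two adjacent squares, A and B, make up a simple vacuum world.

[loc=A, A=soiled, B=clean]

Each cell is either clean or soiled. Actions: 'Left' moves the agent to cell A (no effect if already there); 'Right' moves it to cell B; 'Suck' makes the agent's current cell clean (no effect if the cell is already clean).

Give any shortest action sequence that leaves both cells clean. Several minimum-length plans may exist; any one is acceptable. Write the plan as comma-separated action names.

Suck (#1): (A; A:clean, B:clean)
min 1: A is soiled, one Suck

Suck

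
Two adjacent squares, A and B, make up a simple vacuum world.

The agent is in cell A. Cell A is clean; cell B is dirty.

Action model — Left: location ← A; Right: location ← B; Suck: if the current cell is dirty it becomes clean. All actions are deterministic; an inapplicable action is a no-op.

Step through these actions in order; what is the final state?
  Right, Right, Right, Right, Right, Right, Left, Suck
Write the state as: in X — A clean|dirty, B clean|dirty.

in A — A clean, B dirty

step 1/8 (Right): in B — A clean, B dirty
step 2/8 (Right): in B — A clean, B dirty
step 3/8 (Right): in B — A clean, B dirty
step 4/8 (Right): in B — A clean, B dirty
step 5/8 (Right): in B — A clean, B dirty
step 6/8 (Right): in B — A clean, B dirty
step 7/8 (Left): in A — A clean, B dirty
step 8/8 (Suck): in A — A clean, B dirty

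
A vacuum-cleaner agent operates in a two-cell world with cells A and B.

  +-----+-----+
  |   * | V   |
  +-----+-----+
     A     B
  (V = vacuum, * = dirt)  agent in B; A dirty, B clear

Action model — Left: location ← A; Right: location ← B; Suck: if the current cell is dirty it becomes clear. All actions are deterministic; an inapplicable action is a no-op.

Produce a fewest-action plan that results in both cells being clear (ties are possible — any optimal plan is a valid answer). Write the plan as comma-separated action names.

Left, Suck

t=1 Left ⇒ in A — A dirty, B clear
t=2 Suck ⇒ in A — A clear, B clear
min 2: go A then Suck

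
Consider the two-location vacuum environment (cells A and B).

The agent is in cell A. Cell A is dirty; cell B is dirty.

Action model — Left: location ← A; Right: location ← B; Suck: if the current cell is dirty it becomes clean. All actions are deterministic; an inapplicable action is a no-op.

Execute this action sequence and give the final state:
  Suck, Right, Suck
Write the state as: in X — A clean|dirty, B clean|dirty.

in B — A clean, B clean

1. Suck → in A — A clean, B dirty
2. Right → in B — A clean, B dirty
3. Suck → in B — A clean, B clean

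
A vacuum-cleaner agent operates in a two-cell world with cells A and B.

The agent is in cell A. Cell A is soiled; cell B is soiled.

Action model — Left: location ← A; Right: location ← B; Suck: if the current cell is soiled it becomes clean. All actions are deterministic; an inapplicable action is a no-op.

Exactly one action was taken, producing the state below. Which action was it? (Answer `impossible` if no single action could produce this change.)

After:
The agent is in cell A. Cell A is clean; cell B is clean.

impossible

try  Left: in A — A soiled, B soiled
try Right: in B — A soiled, B soiled
try  Suck: in A — A clean, B soiled
no single action produces the after-state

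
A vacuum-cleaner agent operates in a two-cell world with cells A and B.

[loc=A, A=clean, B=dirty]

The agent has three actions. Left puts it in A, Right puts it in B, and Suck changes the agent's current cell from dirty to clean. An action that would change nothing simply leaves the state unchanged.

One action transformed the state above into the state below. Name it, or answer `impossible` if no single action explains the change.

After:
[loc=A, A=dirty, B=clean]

try  Left: (A; A:clean, B:dirty)
try Right: (B; A:clean, B:dirty)
try  Suck: (A; A:clean, B:dirty)
no single action produces the after-state

impossible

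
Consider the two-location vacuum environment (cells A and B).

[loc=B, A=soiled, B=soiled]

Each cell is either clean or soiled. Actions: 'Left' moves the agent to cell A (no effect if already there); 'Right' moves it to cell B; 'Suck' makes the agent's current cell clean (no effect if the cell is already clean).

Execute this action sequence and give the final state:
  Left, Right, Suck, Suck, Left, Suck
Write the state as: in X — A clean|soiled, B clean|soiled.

in A — A clean, B clean

1. Left → in A — A soiled, B soiled
2. Right → in B — A soiled, B soiled
3. Suck → in B — A soiled, B clean
4. Suck → in B — A soiled, B clean
5. Left → in A — A soiled, B clean
6. Suck → in A — A clean, B clean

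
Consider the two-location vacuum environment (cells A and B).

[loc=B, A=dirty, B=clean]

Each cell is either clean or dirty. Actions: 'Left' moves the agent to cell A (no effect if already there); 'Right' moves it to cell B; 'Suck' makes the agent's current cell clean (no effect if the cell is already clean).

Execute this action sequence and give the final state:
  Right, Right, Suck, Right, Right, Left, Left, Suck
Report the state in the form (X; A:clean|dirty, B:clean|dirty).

(A; A:clean, B:clean)

1. Right → (B; A:dirty, B:clean)
2. Right → (B; A:dirty, B:clean)
3. Suck → (B; A:dirty, B:clean)
4. Right → (B; A:dirty, B:clean)
5. Right → (B; A:dirty, B:clean)
6. Left → (A; A:dirty, B:clean)
7. Left → (A; A:dirty, B:clean)
8. Suck → (A; A:clean, B:clean)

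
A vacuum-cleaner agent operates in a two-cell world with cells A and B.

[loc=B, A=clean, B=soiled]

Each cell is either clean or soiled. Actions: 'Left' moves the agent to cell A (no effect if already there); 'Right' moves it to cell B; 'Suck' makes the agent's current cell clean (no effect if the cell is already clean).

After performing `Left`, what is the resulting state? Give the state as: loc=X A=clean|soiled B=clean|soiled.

loc=A A=clean B=soiled

start: loc=B A=clean B=soiled
t=1 Left ⇒ loc=A A=clean B=soiled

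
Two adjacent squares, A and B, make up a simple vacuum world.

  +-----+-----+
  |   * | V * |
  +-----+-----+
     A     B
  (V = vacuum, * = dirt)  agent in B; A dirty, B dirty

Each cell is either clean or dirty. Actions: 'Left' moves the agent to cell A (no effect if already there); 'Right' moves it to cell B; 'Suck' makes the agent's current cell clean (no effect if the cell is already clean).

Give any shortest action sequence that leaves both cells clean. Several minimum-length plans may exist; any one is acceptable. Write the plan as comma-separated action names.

Suck, Left, Suck

[1] after Suck: loc=B A=dirty B=clean
[2] after Left: loc=A A=dirty B=clean
[3] after Suck: loc=A A=clean B=clean
min 3: Suck B + move + Suck A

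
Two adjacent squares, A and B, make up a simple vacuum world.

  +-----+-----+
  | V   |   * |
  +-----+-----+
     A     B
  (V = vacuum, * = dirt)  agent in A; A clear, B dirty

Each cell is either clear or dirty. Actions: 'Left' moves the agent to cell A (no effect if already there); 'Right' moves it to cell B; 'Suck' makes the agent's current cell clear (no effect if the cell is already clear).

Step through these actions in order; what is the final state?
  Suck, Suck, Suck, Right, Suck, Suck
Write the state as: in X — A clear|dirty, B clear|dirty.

1. Suck → in A — A clear, B dirty
2. Suck → in A — A clear, B dirty
3. Suck → in A — A clear, B dirty
4. Right → in B — A clear, B dirty
5. Suck → in B — A clear, B clear
6. Suck → in B — A clear, B clear

in B — A clear, B clear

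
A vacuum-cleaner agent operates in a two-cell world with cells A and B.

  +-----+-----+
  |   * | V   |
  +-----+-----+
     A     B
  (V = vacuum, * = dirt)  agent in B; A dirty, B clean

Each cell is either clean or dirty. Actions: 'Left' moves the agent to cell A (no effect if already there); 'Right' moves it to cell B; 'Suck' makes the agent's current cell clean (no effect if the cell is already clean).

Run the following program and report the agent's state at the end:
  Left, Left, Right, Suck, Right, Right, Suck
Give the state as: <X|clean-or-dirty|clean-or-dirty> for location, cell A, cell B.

step 1/7 (Left): <A|dirty|clean>
step 2/7 (Left): <A|dirty|clean>
step 3/7 (Right): <B|dirty|clean>
step 4/7 (Suck): <B|dirty|clean>
step 5/7 (Right): <B|dirty|clean>
step 6/7 (Right): <B|dirty|clean>
step 7/7 (Suck): <B|dirty|clean>

<B|dirty|clean>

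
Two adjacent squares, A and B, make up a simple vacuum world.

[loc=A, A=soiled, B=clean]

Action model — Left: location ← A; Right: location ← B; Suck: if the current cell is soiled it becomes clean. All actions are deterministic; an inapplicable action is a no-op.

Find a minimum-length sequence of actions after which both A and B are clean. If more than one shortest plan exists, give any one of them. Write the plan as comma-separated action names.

Suck

step 1/1 (Suck): <A|clean|clean>
min 1: A is soiled, one Suck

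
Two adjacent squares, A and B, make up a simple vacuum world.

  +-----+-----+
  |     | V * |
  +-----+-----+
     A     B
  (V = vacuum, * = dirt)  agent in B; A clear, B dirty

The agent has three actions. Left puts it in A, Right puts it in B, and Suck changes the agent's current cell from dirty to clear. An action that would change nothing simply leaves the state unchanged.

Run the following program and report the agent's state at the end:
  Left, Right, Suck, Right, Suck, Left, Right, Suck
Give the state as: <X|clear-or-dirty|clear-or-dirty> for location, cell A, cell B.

<B|clear|clear>

[1] after Left: <A|clear|dirty>
[2] after Right: <B|clear|dirty>
[3] after Suck: <B|clear|clear>
[4] after Right: <B|clear|clear>
[5] after Suck: <B|clear|clear>
[6] after Left: <A|clear|clear>
[7] after Right: <B|clear|clear>
[8] after Suck: <B|clear|clear>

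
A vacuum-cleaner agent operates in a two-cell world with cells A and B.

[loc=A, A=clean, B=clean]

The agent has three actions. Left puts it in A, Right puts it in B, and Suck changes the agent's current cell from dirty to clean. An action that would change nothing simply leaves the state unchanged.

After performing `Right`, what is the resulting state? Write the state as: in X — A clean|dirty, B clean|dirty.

start: in A — A clean, B clean
1) do Right; now in B — A clean, B clean

in B — A clean, B clean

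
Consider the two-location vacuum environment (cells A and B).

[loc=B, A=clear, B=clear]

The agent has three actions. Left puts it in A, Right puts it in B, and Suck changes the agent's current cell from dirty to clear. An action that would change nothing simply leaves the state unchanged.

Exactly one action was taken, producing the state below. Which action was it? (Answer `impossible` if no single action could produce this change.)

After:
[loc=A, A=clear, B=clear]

try  Left: <A|clear|clear>  ← match
try Right: <B|clear|clear>
try  Suck: <B|clear|clear>

Left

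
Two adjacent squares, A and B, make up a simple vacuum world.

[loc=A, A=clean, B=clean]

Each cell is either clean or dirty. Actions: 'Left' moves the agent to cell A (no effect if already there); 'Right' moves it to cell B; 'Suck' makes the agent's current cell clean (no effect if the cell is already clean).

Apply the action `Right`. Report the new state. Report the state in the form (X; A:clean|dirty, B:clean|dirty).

(B; A:clean, B:clean)

start: (A; A:clean, B:clean)
t=1 Right ⇒ (B; A:clean, B:clean)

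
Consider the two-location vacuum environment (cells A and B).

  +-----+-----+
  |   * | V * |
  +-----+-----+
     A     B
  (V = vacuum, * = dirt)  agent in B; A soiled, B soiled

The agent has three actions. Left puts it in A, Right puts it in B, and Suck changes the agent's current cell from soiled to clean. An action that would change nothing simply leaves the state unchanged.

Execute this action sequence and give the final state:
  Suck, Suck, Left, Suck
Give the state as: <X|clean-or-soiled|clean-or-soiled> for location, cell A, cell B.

<A|clean|clean>

[1] after Suck: <B|soiled|clean>
[2] after Suck: <B|soiled|clean>
[3] after Left: <A|soiled|clean>
[4] after Suck: <A|clean|clean>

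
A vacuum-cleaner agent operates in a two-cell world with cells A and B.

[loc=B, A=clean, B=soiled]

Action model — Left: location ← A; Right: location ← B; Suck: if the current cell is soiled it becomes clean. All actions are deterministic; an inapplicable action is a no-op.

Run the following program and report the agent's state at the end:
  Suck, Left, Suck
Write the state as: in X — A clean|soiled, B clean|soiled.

1) do Suck; now in B — A clean, B clean
2) do Left; now in A — A clean, B clean
3) do Suck; now in A — A clean, B clean

in A — A clean, B clean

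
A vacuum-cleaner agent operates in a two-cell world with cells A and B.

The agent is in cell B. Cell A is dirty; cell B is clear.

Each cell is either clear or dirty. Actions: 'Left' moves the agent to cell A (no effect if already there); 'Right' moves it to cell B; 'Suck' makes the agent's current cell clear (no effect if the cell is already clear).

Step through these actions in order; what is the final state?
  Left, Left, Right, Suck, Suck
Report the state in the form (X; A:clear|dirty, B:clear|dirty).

step 1/5 (Left): (A; A:dirty, B:clear)
step 2/5 (Left): (A; A:dirty, B:clear)
step 3/5 (Right): (B; A:dirty, B:clear)
step 4/5 (Suck): (B; A:dirty, B:clear)
step 5/5 (Suck): (B; A:dirty, B:clear)

(B; A:dirty, B:clear)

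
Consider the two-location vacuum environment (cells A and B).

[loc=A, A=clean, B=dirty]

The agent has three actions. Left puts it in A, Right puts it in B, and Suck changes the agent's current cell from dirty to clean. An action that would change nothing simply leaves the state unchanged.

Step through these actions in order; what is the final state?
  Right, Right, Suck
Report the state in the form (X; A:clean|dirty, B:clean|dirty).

(B; A:clean, B:clean)

1. Right → (B; A:clean, B:dirty)
2. Right → (B; A:clean, B:dirty)
3. Suck → (B; A:clean, B:clean)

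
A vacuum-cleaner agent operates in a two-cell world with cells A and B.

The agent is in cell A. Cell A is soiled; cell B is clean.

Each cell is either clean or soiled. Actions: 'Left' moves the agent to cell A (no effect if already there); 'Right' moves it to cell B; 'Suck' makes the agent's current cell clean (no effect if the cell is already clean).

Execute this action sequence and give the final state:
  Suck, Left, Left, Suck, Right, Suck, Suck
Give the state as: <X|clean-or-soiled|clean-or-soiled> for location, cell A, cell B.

<B|clean|clean>

step 1/7 (Suck): <A|clean|clean>
step 2/7 (Left): <A|clean|clean>
step 3/7 (Left): <A|clean|clean>
step 4/7 (Suck): <A|clean|clean>
step 5/7 (Right): <B|clean|clean>
step 6/7 (Suck): <B|clean|clean>
step 7/7 (Suck): <B|clean|clean>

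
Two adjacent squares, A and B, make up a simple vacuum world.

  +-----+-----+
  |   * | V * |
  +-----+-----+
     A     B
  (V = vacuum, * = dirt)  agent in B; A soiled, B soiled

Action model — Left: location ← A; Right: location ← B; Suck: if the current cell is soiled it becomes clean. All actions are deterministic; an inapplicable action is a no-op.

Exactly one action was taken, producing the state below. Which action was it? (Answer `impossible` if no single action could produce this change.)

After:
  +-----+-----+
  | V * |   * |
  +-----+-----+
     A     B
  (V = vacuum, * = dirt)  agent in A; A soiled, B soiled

Left

try  Left: loc=A A=soiled B=soiled  ← match
try Right: loc=B A=soiled B=soiled
try  Suck: loc=B A=soiled B=clean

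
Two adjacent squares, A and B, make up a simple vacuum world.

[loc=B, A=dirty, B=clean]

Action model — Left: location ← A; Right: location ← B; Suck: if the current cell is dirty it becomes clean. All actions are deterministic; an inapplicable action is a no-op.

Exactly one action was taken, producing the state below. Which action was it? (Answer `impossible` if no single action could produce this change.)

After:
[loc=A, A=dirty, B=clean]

Left

try  Left: (A; A:dirty, B:clean)  ← match
try Right: (B; A:dirty, B:clean)
try  Suck: (B; A:dirty, B:clean)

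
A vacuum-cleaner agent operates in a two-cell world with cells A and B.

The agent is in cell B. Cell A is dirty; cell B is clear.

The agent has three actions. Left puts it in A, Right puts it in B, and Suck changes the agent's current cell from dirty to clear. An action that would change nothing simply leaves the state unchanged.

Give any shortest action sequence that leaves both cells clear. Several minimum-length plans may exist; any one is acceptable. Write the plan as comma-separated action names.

t=1 Left ⇒ (A; A:dirty, B:clear)
t=2 Suck ⇒ (A; A:clear, B:clear)
min 2: go A then Suck

Left, Suck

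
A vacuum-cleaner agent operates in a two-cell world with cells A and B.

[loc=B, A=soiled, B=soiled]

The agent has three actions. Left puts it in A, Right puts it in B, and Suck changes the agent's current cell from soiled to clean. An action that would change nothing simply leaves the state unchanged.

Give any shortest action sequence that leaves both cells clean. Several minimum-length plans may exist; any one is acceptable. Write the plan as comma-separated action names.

Suck (#1): loc=B A=soiled B=clean
Left (#2): loc=A A=soiled B=clean
Suck (#3): loc=A A=clean B=clean
min 3: Suck B + move + Suck A

Suck, Left, Suck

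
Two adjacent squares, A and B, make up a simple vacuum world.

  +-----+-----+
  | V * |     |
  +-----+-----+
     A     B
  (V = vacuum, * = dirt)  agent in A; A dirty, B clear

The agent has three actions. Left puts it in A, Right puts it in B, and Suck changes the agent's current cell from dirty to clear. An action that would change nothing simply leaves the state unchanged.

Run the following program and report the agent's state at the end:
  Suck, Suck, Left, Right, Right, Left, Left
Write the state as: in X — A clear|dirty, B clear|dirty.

in A — A clear, B clear

Suck (#1): in A — A clear, B clear
Suck (#2): in A — A clear, B clear
Left (#3): in A — A clear, B clear
Right (#4): in B — A clear, B clear
Right (#5): in B — A clear, B clear
Left (#6): in A — A clear, B clear
Left (#7): in A — A clear, B clear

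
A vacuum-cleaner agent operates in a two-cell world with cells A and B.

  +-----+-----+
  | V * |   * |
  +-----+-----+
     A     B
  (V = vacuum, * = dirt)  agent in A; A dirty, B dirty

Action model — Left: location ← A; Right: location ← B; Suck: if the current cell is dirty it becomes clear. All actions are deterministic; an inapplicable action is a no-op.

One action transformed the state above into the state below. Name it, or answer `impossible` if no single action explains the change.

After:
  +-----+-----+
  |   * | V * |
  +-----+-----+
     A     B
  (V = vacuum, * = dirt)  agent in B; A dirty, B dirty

try  Left: (A; A:dirty, B:dirty)
try Right: (B; A:dirty, B:dirty)  ← match
try  Suck: (A; A:clear, B:dirty)

Right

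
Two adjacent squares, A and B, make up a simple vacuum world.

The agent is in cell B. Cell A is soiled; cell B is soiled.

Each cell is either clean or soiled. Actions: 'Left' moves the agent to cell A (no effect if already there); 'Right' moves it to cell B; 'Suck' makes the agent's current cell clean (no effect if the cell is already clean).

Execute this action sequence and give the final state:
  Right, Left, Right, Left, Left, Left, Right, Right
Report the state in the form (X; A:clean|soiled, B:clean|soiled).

Right (#1): (B; A:soiled, B:soiled)
Left (#2): (A; A:soiled, B:soiled)
Right (#3): (B; A:soiled, B:soiled)
Left (#4): (A; A:soiled, B:soiled)
Left (#5): (A; A:soiled, B:soiled)
Left (#6): (A; A:soiled, B:soiled)
Right (#7): (B; A:soiled, B:soiled)
Right (#8): (B; A:soiled, B:soiled)

(B; A:soiled, B:soiled)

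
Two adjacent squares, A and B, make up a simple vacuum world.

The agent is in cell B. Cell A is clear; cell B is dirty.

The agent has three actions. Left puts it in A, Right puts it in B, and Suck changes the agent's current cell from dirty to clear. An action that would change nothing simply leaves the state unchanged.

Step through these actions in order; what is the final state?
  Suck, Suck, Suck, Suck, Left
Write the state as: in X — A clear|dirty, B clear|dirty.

in A — A clear, B clear

step 1/5 (Suck): in B — A clear, B clear
step 2/5 (Suck): in B — A clear, B clear
step 3/5 (Suck): in B — A clear, B clear
step 4/5 (Suck): in B — A clear, B clear
step 5/5 (Left): in A — A clear, B clear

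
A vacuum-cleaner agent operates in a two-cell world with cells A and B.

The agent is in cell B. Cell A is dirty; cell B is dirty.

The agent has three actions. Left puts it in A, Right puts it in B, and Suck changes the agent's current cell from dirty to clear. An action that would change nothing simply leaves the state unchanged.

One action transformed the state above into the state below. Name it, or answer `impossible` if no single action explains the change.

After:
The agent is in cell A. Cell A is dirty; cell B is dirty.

Left

try  Left: loc=A A=dirty B=dirty  ← match
try Right: loc=B A=dirty B=dirty
try  Suck: loc=B A=dirty B=clear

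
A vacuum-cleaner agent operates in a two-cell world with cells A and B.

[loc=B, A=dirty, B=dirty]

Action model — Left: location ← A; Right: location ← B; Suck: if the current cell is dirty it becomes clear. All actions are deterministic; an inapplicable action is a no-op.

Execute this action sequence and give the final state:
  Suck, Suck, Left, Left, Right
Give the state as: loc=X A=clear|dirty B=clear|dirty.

Suck (#1): loc=B A=dirty B=clear
Suck (#2): loc=B A=dirty B=clear
Left (#3): loc=A A=dirty B=clear
Left (#4): loc=A A=dirty B=clear
Right (#5): loc=B A=dirty B=clear

loc=B A=dirty B=clear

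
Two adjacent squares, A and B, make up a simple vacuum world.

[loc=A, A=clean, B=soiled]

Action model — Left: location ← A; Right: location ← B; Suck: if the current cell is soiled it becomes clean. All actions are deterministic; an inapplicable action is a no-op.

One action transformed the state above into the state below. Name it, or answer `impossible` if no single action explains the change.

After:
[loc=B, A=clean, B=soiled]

try  Left: loc=A A=clean B=soiled
try Right: loc=B A=clean B=soiled  ← match
try  Suck: loc=A A=clean B=soiled

Right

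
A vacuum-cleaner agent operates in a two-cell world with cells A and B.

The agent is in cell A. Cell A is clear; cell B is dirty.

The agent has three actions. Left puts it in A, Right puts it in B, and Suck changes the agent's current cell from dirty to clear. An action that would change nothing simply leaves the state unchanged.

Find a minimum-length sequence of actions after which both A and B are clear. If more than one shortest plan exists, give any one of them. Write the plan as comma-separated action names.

step 1/2 (Right): <B|clear|dirty>
step 2/2 (Suck): <B|clear|clear>
min 2: go B then Suck

Right, Suck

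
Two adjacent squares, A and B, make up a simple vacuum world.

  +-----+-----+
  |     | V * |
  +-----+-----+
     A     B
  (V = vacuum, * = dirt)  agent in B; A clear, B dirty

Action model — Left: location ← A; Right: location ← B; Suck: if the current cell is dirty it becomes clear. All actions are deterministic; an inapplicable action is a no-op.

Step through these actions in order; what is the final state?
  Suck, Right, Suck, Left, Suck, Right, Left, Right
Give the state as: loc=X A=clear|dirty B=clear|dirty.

loc=B A=clear B=clear

1) do Suck; now loc=B A=clear B=clear
2) do Right; now loc=B A=clear B=clear
3) do Suck; now loc=B A=clear B=clear
4) do Left; now loc=A A=clear B=clear
5) do Suck; now loc=A A=clear B=clear
6) do Right; now loc=B A=clear B=clear
7) do Left; now loc=A A=clear B=clear
8) do Right; now loc=B A=clear B=clear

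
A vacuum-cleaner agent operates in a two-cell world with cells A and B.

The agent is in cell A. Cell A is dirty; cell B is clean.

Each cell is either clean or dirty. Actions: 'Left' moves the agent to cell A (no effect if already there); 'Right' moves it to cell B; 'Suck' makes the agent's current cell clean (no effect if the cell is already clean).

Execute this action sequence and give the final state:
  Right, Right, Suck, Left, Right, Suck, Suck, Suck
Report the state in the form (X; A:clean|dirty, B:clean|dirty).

(B; A:dirty, B:clean)

Right (#1): (B; A:dirty, B:clean)
Right (#2): (B; A:dirty, B:clean)
Suck (#3): (B; A:dirty, B:clean)
Left (#4): (A; A:dirty, B:clean)
Right (#5): (B; A:dirty, B:clean)
Suck (#6): (B; A:dirty, B:clean)
Suck (#7): (B; A:dirty, B:clean)
Suck (#8): (B; A:dirty, B:clean)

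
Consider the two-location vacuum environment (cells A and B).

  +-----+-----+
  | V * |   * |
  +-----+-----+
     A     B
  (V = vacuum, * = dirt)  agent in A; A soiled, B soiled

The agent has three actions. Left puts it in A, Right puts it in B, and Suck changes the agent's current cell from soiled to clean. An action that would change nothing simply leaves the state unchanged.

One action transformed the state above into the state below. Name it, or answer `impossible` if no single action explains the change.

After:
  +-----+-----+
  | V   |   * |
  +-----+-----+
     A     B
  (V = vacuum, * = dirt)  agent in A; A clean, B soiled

try  Left: <A|soiled|soiled>
try Right: <B|soiled|soiled>
try  Suck: <A|clean|soiled>  ← match

Suck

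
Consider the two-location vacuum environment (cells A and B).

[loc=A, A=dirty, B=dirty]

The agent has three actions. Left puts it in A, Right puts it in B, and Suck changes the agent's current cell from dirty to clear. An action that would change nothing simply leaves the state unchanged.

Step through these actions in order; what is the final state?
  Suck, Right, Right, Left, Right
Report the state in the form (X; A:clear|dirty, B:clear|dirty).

(B; A:clear, B:dirty)

1. Suck → (A; A:clear, B:dirty)
2. Right → (B; A:clear, B:dirty)
3. Right → (B; A:clear, B:dirty)
4. Left → (A; A:clear, B:dirty)
5. Right → (B; A:clear, B:dirty)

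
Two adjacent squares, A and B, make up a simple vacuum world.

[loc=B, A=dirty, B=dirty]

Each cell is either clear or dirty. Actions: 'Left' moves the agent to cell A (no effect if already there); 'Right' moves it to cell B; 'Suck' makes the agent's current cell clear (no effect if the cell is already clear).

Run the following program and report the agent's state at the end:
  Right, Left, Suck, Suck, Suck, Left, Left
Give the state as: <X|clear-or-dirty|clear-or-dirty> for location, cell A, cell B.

[1] after Right: <B|dirty|dirty>
[2] after Left: <A|dirty|dirty>
[3] after Suck: <A|clear|dirty>
[4] after Suck: <A|clear|dirty>
[5] after Suck: <A|clear|dirty>
[6] after Left: <A|clear|dirty>
[7] after Left: <A|clear|dirty>

<A|clear|dirty>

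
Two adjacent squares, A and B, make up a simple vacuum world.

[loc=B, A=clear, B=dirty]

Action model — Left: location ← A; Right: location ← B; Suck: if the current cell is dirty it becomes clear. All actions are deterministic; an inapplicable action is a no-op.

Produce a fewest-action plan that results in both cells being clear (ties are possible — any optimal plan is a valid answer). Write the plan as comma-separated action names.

step 1/1 (Suck): (B; A:clear, B:clear)
min 1: B is dirty, one Suck

Suck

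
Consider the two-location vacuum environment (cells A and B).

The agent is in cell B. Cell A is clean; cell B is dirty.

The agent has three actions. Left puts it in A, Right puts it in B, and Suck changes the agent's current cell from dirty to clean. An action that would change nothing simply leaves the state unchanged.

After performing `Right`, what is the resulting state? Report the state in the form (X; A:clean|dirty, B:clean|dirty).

(B; A:clean, B:dirty)

start: (B; A:clean, B:dirty)
1) do Right; now (B; A:clean, B:dirty)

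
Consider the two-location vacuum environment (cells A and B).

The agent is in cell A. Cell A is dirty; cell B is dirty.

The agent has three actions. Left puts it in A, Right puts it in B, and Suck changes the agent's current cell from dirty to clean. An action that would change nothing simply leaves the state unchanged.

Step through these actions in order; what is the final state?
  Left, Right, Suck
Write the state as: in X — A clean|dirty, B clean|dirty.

in B — A dirty, B clean

t=1 Left ⇒ in A — A dirty, B dirty
t=2 Right ⇒ in B — A dirty, B dirty
t=3 Suck ⇒ in B — A dirty, B clean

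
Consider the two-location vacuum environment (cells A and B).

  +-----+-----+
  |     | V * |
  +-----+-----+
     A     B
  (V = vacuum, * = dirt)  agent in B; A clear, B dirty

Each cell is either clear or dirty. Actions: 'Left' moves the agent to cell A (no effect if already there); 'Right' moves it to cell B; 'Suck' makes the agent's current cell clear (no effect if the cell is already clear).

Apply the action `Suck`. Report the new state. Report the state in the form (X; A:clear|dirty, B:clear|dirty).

start: (B; A:clear, B:dirty)
[1] after Suck: (B; A:clear, B:clear)

(B; A:clear, B:clear)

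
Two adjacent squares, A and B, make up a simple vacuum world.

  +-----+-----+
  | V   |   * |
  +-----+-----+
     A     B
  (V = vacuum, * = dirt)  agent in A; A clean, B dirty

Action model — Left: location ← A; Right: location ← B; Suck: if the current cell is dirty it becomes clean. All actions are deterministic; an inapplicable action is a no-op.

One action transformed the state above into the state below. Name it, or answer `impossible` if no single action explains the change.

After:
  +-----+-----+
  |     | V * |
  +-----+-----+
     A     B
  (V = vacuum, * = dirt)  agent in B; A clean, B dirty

try  Left: loc=A A=clean B=dirty
try Right: loc=B A=clean B=dirty  ← match
try  Suck: loc=A A=clean B=dirty

Right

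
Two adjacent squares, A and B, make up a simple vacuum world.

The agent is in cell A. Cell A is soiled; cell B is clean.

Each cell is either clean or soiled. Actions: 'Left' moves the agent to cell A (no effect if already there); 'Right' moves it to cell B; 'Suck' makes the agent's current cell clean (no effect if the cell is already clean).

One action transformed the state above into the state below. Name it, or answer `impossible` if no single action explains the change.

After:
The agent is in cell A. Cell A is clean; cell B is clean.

try  Left: in A — A soiled, B clean
try Right: in B — A soiled, B clean
try  Suck: in A — A clean, B clean  ← match

Suck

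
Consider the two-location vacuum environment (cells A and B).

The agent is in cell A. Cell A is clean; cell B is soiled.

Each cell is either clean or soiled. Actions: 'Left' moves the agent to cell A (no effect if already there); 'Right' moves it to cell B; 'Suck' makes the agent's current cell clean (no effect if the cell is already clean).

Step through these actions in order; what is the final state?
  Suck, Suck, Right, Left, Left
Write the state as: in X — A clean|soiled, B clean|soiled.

Suck (#1): in A — A clean, B soiled
Suck (#2): in A — A clean, B soiled
Right (#3): in B — A clean, B soiled
Left (#4): in A — A clean, B soiled
Left (#5): in A — A clean, B soiled

in A — A clean, B soiled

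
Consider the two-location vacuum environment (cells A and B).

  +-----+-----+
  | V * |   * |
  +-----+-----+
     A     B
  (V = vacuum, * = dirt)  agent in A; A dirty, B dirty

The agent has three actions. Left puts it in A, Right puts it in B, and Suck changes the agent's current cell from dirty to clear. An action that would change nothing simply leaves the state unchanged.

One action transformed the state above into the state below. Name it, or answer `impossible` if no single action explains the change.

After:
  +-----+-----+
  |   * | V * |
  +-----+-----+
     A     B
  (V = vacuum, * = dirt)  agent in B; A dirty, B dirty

Right

try  Left: loc=A A=dirty B=dirty
try Right: loc=B A=dirty B=dirty  ← match
try  Suck: loc=A A=clear B=dirty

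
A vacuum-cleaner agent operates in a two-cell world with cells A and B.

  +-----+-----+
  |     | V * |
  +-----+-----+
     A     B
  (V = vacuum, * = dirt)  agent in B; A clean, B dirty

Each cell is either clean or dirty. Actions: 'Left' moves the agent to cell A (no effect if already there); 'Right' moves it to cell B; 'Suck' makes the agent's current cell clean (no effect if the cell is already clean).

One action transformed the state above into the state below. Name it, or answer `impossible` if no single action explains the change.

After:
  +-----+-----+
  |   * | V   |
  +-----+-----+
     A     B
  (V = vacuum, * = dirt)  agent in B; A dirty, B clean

impossible

try  Left: loc=A A=clean B=dirty
try Right: loc=B A=clean B=dirty
try  Suck: loc=B A=clean B=clean
no single action produces the after-state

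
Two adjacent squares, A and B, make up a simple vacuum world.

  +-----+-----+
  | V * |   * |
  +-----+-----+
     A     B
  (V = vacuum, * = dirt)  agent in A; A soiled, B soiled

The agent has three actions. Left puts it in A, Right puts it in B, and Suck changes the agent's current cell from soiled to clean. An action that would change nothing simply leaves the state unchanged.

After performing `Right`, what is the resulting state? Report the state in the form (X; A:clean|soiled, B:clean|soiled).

start: (A; A:soiled, B:soiled)
[1] after Right: (B; A:soiled, B:soiled)

(B; A:soiled, B:soiled)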